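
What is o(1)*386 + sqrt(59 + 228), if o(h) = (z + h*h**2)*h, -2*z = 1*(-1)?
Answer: 579 + sqrt(287) ≈ 595.94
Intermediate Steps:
z = 1/2 (z = -(-1)/2 = -1/2*(-1) = 1/2 ≈ 0.50000)
o(h) = h*(1/2 + h**3) (o(h) = (1/2 + h*h**2)*h = (1/2 + h**3)*h = h*(1/2 + h**3))
o(1)*386 + sqrt(59 + 228) = (1**4 + (1/2)*1)*386 + sqrt(59 + 228) = (1 + 1/2)*386 + sqrt(287) = (3/2)*386 + sqrt(287) = 579 + sqrt(287)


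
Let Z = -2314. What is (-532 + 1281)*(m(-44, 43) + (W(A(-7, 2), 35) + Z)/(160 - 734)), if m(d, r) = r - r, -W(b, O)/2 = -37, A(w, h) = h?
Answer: 119840/41 ≈ 2922.9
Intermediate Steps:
W(b, O) = 74 (W(b, O) = -2*(-37) = 74)
m(d, r) = 0
(-532 + 1281)*(m(-44, 43) + (W(A(-7, 2), 35) + Z)/(160 - 734)) = (-532 + 1281)*(0 + (74 - 2314)/(160 - 734)) = 749*(0 - 2240/(-574)) = 749*(0 - 2240*(-1/574)) = 749*(0 + 160/41) = 749*(160/41) = 119840/41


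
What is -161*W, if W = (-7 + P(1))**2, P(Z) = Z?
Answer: -5796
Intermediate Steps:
W = 36 (W = (-7 + 1)**2 = (-6)**2 = 36)
-161*W = -161*36 = -5796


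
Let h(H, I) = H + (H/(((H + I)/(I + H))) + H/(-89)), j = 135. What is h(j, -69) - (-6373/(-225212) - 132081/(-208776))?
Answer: 93395820057005/348723215464 ≈ 267.82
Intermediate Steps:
h(H, I) = 177*H/89 (h(H, I) = H + (H/(((H + I)/(H + I))) + H*(-1/89)) = H + (H/1 - H/89) = H + (H*1 - H/89) = H + (H - H/89) = H + 88*H/89 = 177*H/89)
h(j, -69) - (-6373/(-225212) - 132081/(-208776)) = (177/89)*135 - (-6373/(-225212) - 132081/(-208776)) = 23895/89 - (-6373*(-1/225212) - 132081*(-1/208776)) = 23895/89 - (6373/225212 + 44027/69592) = 23895/89 - 1*2589729635/3918238376 = 23895/89 - 2589729635/3918238376 = 93395820057005/348723215464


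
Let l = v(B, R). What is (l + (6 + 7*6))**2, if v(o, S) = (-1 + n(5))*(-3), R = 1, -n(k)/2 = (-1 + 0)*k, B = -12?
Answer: 441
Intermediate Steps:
n(k) = 2*k (n(k) = -2*(-1 + 0)*k = -(-2)*k = 2*k)
v(o, S) = -27 (v(o, S) = (-1 + 2*5)*(-3) = (-1 + 10)*(-3) = 9*(-3) = -27)
l = -27
(l + (6 + 7*6))**2 = (-27 + (6 + 7*6))**2 = (-27 + (6 + 42))**2 = (-27 + 48)**2 = 21**2 = 441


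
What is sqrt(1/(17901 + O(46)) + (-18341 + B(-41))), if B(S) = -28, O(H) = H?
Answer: I*sqrt(5916559528574)/17947 ≈ 135.53*I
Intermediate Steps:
sqrt(1/(17901 + O(46)) + (-18341 + B(-41))) = sqrt(1/(17901 + 46) + (-18341 - 28)) = sqrt(1/17947 - 18369) = sqrt(-329668442/17947) = I*sqrt(5916559528574)/17947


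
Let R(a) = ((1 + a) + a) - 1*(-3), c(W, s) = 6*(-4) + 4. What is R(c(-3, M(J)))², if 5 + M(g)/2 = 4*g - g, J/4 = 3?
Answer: 1296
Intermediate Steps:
J = 12 (J = 4*3 = 12)
M(g) = -10 + 6*g (M(g) = -10 + 2*(4*g - g) = -10 + 2*(3*g) = -10 + 6*g)
c(W, s) = -20 (c(W, s) = -24 + 4 = -20)
R(a) = 4 + 2*a (R(a) = (1 + 2*a) + 3 = 4 + 2*a)
R(c(-3, M(J)))² = (4 + 2*(-20))² = (4 - 40)² = (-36)² = 1296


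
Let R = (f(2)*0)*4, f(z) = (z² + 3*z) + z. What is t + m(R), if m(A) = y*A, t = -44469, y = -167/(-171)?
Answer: -44469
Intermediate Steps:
y = 167/171 (y = -167*(-1/171) = 167/171 ≈ 0.97661)
f(z) = z² + 4*z
R = 0 (R = ((2*(4 + 2))*0)*4 = ((2*6)*0)*4 = (12*0)*4 = 0*4 = 0)
m(A) = 167*A/171
t + m(R) = -44469 + (167/171)*0 = -44469 + 0 = -44469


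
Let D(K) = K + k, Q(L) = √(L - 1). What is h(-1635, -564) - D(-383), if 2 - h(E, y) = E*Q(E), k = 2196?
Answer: -1811 + 3270*I*√409 ≈ -1811.0 + 66132.0*I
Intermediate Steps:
Q(L) = √(-1 + L)
D(K) = 2196 + K (D(K) = K + 2196 = 2196 + K)
h(E, y) = 2 - E*√(-1 + E)
h(-1635, -564) - D(-383) = (2 - 1*(-1635)*√(-1 - 1635)) - (2196 - 383) = (2 - 1*(-1635)*√(-1636)) - 1*1813 = (2 - 1*(-1635)*2*I*√409) - 1813 = (2 + 3270*I*√409) - 1813 = -1811 + 3270*I*√409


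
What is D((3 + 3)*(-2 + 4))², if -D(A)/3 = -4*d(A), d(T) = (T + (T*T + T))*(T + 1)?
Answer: 686859264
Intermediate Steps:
d(T) = (1 + T)*(T² + 2*T) (d(T) = (T + (T² + T))*(1 + T) = (T + (T + T²))*(1 + T) = (T² + 2*T)*(1 + T) = (1 + T)*(T² + 2*T))
D(A) = 12*A*(2 + A² + 3*A) (D(A) = -(-12)*A*(2 + A² + 3*A) = 12*A*(2 + A² + 3*A))
D((3 + 3)*(-2 + 4))² = (12*((3 + 3)*(-2 + 4))*(2 + ((3 + 3)*(-2 + 4))² + 3*((3 + 3)*(-2 + 4))))² = (12*(6*2)*(2 + (6*2)² + 3*(6*2)))² = (12*12*(2 + 12² + 3*12))² = (12*12*(2 + 144 + 36))² = (12*12*182)² = 26208² = 686859264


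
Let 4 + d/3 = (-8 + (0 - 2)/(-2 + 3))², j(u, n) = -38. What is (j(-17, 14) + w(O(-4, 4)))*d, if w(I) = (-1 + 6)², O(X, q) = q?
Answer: -3744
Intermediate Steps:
w(I) = 25 (w(I) = 5² = 25)
d = 288 (d = -12 + 3*(-8 + (0 - 2)/(-2 + 3))² = -12 + 3*(-8 - 2/1)² = -12 + 3*(-8 - 2*1)² = -12 + 3*(-8 - 2)² = -12 + 3*(-10)² = -12 + 3*100 = -12 + 300 = 288)
(j(-17, 14) + w(O(-4, 4)))*d = (-38 + 25)*288 = -13*288 = -3744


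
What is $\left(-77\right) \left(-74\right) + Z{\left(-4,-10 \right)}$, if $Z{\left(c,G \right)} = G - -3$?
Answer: $5691$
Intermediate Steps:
$Z{\left(c,G \right)} = 3 + G$ ($Z{\left(c,G \right)} = G + 3 = 3 + G$)
$\left(-77\right) \left(-74\right) + Z{\left(-4,-10 \right)} = \left(-77\right) \left(-74\right) + \left(3 - 10\right) = 5698 - 7 = 5691$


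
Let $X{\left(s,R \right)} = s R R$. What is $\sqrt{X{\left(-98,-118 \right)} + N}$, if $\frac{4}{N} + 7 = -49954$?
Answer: $\frac{2 i \sqrt{851515080720859}}{49961} \approx 1168.1 i$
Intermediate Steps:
$N = - \frac{4}{49961}$ ($N = \frac{4}{-7 - 49954} = \frac{4}{-49961} = 4 \left(- \frac{1}{49961}\right) = - \frac{4}{49961} \approx -8.0062 \cdot 10^{-5}$)
$X{\left(s,R \right)} = s R^{2}$ ($X{\left(s,R \right)} = R s R = s R^{2}$)
$\sqrt{X{\left(-98,-118 \right)} + N} = \sqrt{- 98 \left(-118\right)^{2} - \frac{4}{49961}} = \sqrt{\left(-98\right) 13924 - \frac{4}{49961}} = \sqrt{-1364552 - \frac{4}{49961}} = \sqrt{- \frac{68174382476}{49961}} = \frac{2 i \sqrt{851515080720859}}{49961}$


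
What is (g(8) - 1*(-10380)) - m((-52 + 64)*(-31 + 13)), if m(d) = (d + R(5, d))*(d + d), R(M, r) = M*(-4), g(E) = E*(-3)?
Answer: -91596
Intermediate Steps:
g(E) = -3*E
R(M, r) = -4*M
m(d) = 2*d*(-20 + d) (m(d) = (d - 4*5)*(d + d) = (d - 20)*(2*d) = (-20 + d)*(2*d) = 2*d*(-20 + d))
(g(8) - 1*(-10380)) - m((-52 + 64)*(-31 + 13)) = (-3*8 - 1*(-10380)) - 2*(-52 + 64)*(-31 + 13)*(-20 + (-52 + 64)*(-31 + 13)) = (-24 + 10380) - 2*12*(-18)*(-20 + 12*(-18)) = 10356 - 2*(-216)*(-20 - 216) = 10356 - 2*(-216)*(-236) = 10356 - 1*101952 = 10356 - 101952 = -91596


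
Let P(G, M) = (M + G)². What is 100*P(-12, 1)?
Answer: 12100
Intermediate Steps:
P(G, M) = (G + M)²
100*P(-12, 1) = 100*(-12 + 1)² = 100*(-11)² = 100*121 = 12100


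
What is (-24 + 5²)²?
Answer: 1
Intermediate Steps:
(-24 + 5²)² = (-24 + 25)² = 1² = 1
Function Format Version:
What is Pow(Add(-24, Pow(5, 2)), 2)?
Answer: 1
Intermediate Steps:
Pow(Add(-24, Pow(5, 2)), 2) = Pow(Add(-24, 25), 2) = Pow(1, 2) = 1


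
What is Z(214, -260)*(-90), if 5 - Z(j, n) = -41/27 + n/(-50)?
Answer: -356/3 ≈ -118.67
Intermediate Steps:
Z(j, n) = 176/27 + n/50 (Z(j, n) = 5 - (-41/27 + n/(-50)) = 5 - (-41*1/27 + n*(-1/50)) = 5 - (-41/27 - n/50) = 5 + (41/27 + n/50) = 176/27 + n/50)
Z(214, -260)*(-90) = (176/27 + (1/50)*(-260))*(-90) = (176/27 - 26/5)*(-90) = (178/135)*(-90) = -356/3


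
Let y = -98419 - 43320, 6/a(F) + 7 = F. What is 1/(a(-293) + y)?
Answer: -50/7086951 ≈ -7.0552e-6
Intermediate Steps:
a(F) = 6/(-7 + F)
y = -141739
1/(a(-293) + y) = 1/(6/(-7 - 293) - 141739) = 1/(6/(-300) - 141739) = 1/(6*(-1/300) - 141739) = 1/(-1/50 - 141739) = 1/(-7086951/50) = -50/7086951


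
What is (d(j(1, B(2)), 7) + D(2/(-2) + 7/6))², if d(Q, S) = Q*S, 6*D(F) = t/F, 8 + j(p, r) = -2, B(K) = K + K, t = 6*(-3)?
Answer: 7744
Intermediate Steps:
t = -18
B(K) = 2*K
j(p, r) = -10 (j(p, r) = -8 - 2 = -10)
D(F) = -3/F (D(F) = (-18/F)/6 = -3/F)
(d(j(1, B(2)), 7) + D(2/(-2) + 7/6))² = (-10*7 - 3/(2/(-2) + 7/6))² = (-70 - 3/(2*(-½) + 7*(⅙)))² = (-70 - 3/(-1 + 7/6))² = (-70 - 3/⅙)² = (-70 - 3*6)² = (-70 - 18)² = (-88)² = 7744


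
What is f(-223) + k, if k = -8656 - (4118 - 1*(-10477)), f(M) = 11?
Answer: -23240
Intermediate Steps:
k = -23251 (k = -8656 - (4118 + 10477) = -8656 - 1*14595 = -8656 - 14595 = -23251)
f(-223) + k = 11 - 23251 = -23240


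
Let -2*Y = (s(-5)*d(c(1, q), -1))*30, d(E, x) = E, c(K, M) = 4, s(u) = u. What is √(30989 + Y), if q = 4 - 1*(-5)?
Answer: √31289 ≈ 176.89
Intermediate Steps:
q = 9 (q = 4 + 5 = 9)
Y = 300 (Y = -(-5*4)*30/2 = -(-10)*30 = -½*(-600) = 300)
√(30989 + Y) = √(30989 + 300) = √31289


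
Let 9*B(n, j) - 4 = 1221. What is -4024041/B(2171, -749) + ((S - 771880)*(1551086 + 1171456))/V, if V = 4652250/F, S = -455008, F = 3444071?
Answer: -13421417855997764857/5427625 ≈ -2.4728e+12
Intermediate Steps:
B(n, j) = 1225/9 (B(n, j) = 4/9 + (⅑)*1221 = 4/9 + 407/3 = 1225/9)
V = 4652250/3444071 ≈ 1.3508
-4024041/B(2171, -749) + ((S - 771880)*(1551086 + 1171456))/V = -4024041/1225/9 + ((-455008 - 771880)*(1551086 + 1171456))/(4652250/3444071) = -4024041*9/1225 - 1226888*2722542*(3444071/4652250) = -5173767/175 - 3340254109296*3444071/4652250 = -5173767/175 - 1917345385076197336/775375 = -13421417855997764857/5427625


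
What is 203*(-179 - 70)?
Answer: -50547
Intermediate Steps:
203*(-179 - 70) = 203*(-249) = -50547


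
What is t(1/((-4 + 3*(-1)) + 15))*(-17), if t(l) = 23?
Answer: -391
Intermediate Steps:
t(1/((-4 + 3*(-1)) + 15))*(-17) = 23*(-17) = -391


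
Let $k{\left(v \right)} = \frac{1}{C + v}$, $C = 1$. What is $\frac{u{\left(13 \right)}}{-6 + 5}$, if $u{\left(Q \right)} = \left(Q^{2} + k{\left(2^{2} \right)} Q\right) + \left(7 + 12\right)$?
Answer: $- \frac{953}{5} \approx -190.6$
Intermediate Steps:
$k{\left(v \right)} = \frac{1}{1 + v}$
$u{\left(Q \right)} = 19 + Q^{2} + \frac{Q}{5}$ ($u{\left(Q \right)} = \left(Q^{2} + \frac{Q}{1 + 2^{2}}\right) + \left(7 + 12\right) = \left(Q^{2} + \frac{Q}{1 + 4}\right) + 19 = \left(Q^{2} + \frac{Q}{5}\right) + 19 = 19 + Q^{2} + \frac{Q}{5}$)
$\frac{u{\left(13 \right)}}{-6 + 5} = \frac{19 + 13^{2} + \frac{1}{5} \cdot 13}{-6 + 5} = \frac{19 + 169 + \frac{13}{5}}{-1} = \left(-1\right) \frac{953}{5} = - \frac{953}{5}$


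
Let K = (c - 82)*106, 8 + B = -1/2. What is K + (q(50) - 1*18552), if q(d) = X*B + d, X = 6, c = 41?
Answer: -22899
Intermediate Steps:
B = -17/2 (B = -8 - 1/2 = -8 - 1*½ = -8 - ½ = -17/2 ≈ -8.5000)
q(d) = -51 + d (q(d) = 6*(-17/2) + d = -51 + d)
K = -4346 (K = (41 - 82)*106 = -41*106 = -4346)
K + (q(50) - 1*18552) = -4346 + ((-51 + 50) - 1*18552) = -4346 + (-1 - 18552) = -4346 - 18553 = -22899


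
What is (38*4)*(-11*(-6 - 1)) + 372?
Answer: 12076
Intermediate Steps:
(38*4)*(-11*(-6 - 1)) + 372 = 152*(-11*(-7)) + 372 = 152*77 + 372 = 11704 + 372 = 12076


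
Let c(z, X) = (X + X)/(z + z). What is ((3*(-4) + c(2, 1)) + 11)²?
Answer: ¼ ≈ 0.25000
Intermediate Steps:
c(z, X) = X/z (c(z, X) = (2*X)/((2*z)) = (2*X)*(1/(2*z)) = X/z)
((3*(-4) + c(2, 1)) + 11)² = ((3*(-4) + 1/2) + 11)² = ((-12 + 1*(½)) + 11)² = ((-12 + ½) + 11)² = (-23/2 + 11)² = (-½)² = ¼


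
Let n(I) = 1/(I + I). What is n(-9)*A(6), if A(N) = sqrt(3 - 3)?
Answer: 0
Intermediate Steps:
n(I) = 1/(2*I)
A(N) = 0 (A(N) = sqrt(0) = 0)
n(-9)*A(6) = ((1/2)/(-9))*0 = ((1/2)*(-1/9))*0 = -1/18*0 = 0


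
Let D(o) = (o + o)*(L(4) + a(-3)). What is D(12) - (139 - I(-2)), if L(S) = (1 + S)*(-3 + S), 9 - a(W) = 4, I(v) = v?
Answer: 99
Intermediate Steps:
a(W) = 5 (a(W) = 9 - 1*4 = 9 - 4 = 5)
D(o) = 20*o (D(o) = (o + o)*((-3 + 4² - 2*4) + 5) = (2*o)*((-3 + 16 - 8) + 5) = (2*o)*(5 + 5) = (2*o)*10 = 20*o)
D(12) - (139 - I(-2)) = 20*12 - (139 - 1*(-2)) = 240 - (139 + 2) = 240 - 1*141 = 240 - 141 = 99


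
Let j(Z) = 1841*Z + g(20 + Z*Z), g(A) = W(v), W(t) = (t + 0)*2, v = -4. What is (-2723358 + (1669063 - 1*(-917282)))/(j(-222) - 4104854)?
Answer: 137013/4513564 ≈ 0.030356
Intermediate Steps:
W(t) = 2*t (W(t) = t*2 = 2*t)
g(A) = -8 (g(A) = 2*(-4) = -8)
j(Z) = -8 + 1841*Z (j(Z) = 1841*Z - 8 = -8 + 1841*Z)
(-2723358 + (1669063 - 1*(-917282)))/(j(-222) - 4104854) = (-2723358 + (1669063 - 1*(-917282)))/((-8 + 1841*(-222)) - 4104854) = (-2723358 + (1669063 + 917282))/((-8 - 408702) - 4104854) = (-2723358 + 2586345)/(-408710 - 4104854) = -137013/(-4513564) = -137013*(-1/4513564) = 137013/4513564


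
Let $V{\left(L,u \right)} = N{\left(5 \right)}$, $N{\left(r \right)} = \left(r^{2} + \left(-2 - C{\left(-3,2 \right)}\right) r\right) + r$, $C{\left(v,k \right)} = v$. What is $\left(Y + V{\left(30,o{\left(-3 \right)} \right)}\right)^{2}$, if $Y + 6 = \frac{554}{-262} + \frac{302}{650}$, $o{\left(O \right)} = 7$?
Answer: $\frac{1355899553761}{1812630625} \approx 748.03$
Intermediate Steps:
$Y = - \frac{325694}{42575}$ ($Y = -6 + \left(\frac{554}{-262} + \frac{302}{650}\right) = -6 + \left(554 \left(- \frac{1}{262}\right) + 302 \cdot \frac{1}{650}\right) = -6 + \left(- \frac{277}{131} + \frac{151}{325}\right) = -6 - \frac{70244}{42575} = - \frac{325694}{42575} \approx -7.6499$)
$N{\left(r \right)} = r^{2} + 2 r$ ($N{\left(r \right)} = \left(r^{2} + \left(-2 - -3\right) r\right) + r = \left(r^{2} + \left(-2 + 3\right) r\right) + r = \left(r^{2} + 1 r\right) + r = \left(r^{2} + r\right) + r = \left(r + r^{2}\right) + r = r^{2} + 2 r$)
$V{\left(L,u \right)} = 35$ ($V{\left(L,u \right)} = 5 \left(2 + 5\right) = 5 \cdot 7 = 35$)
$\left(Y + V{\left(30,o{\left(-3 \right)} \right)}\right)^{2} = \left(- \frac{325694}{42575} + 35\right)^{2} = \left(\frac{1164431}{42575}\right)^{2} = \frac{1355899553761}{1812630625}$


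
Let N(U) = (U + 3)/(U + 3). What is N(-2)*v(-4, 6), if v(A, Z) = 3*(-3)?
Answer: -9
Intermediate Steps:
N(U) = 1 (N(U) = (3 + U)/(3 + U) = 1)
v(A, Z) = -9
N(-2)*v(-4, 6) = 1*(-9) = -9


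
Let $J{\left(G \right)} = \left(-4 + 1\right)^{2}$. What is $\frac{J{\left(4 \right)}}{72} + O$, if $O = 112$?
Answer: $\frac{897}{8} \approx 112.13$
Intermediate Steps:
$J{\left(G \right)} = 9$ ($J{\left(G \right)} = \left(-3\right)^{2} = 9$)
$\frac{J{\left(4 \right)}}{72} + O = \frac{1}{72} \cdot 9 + 112 = \frac{1}{8} + 112 = \frac{897}{8}$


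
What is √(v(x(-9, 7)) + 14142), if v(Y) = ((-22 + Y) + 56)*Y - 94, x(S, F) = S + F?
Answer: 4*√874 ≈ 118.25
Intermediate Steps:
x(S, F) = F + S
v(Y) = -94 + Y*(34 + Y) (v(Y) = (34 + Y)*Y - 94 = Y*(34 + Y) - 94 = -94 + Y*(34 + Y))
√(v(x(-9, 7)) + 14142) = √((-94 + (7 - 9)² + 34*(7 - 9)) + 14142) = √((-94 + (-2)² + 34*(-2)) + 14142) = √((-94 + 4 - 68) + 14142) = √(-158 + 14142) = √13984 = 4*√874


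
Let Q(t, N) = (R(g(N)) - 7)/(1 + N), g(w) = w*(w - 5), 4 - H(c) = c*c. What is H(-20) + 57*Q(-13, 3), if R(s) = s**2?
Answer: 69/4 ≈ 17.250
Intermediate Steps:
H(c) = 4 - c**2 (H(c) = 4 - c*c = 4 - c**2)
g(w) = w*(-5 + w)
Q(t, N) = (-7 + N**2*(-5 + N)**2)/(1 + N) (Q(t, N) = ((N*(-5 + N))**2 - 7)/(1 + N) = (N**2*(-5 + N)**2 - 7)/(1 + N) = (-7 + N**2*(-5 + N)**2)/(1 + N))
H(-20) + 57*Q(-13, 3) = (4 - 1*(-20)**2) + 57*((-7 + 3**2*(-5 + 3)**2)/(1 + 3)) = (4 - 1*400) + 57*((-7 + 9*(-2)**2)/4) = (4 - 400) + 57*((-7 + 9*4)/4) = -396 + 57*((-7 + 36)/4) = -396 + 57*((1/4)*29) = -396 + 57*(29/4) = -396 + 1653/4 = 69/4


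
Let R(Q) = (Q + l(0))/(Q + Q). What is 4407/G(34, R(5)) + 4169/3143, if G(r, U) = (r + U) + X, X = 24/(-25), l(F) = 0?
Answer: 17937217/135149 ≈ 132.72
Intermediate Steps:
X = -24/25 (X = 24*(-1/25) = -24/25 ≈ -0.96000)
R(Q) = ½ (R(Q) = (Q + 0)/(Q + Q) = Q/((2*Q)) = Q*(1/(2*Q)) = ½)
G(r, U) = -24/25 + U + r (G(r, U) = (r + U) - 24/25 = (U + r) - 24/25 = -24/25 + U + r)
4407/G(34, R(5)) + 4169/3143 = 4407/(-24/25 + ½ + 34) + 4169/3143 = 4407/(1677/50) + 4169*(1/3143) = 4407*(50/1677) + 4169/3143 = 5650/43 + 4169/3143 = 17937217/135149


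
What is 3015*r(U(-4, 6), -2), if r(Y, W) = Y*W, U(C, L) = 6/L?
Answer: -6030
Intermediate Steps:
r(Y, W) = W*Y
3015*r(U(-4, 6), -2) = 3015*(-12/6) = 3015*(-2*1) = 3015*(-2) = -6030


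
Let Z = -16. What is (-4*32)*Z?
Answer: 2048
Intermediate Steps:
(-4*32)*Z = -4*32*(-16) = -128*(-16) = 2048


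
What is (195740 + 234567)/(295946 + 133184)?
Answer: 430307/429130 ≈ 1.0027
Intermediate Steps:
(195740 + 234567)/(295946 + 133184) = 430307/429130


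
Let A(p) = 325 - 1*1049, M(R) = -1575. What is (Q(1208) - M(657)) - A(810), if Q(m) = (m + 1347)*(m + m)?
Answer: 6175179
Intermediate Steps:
Q(m) = 2*m*(1347 + m) (Q(m) = (1347 + m)*(2*m) = 2*m*(1347 + m))
A(p) = -724 (A(p) = 325 - 1049 = -724)
(Q(1208) - M(657)) - A(810) = (2*1208*(1347 + 1208) - 1*(-1575)) - 1*(-724) = (2*1208*2555 + 1575) + 724 = (6172880 + 1575) + 724 = 6174455 + 724 = 6175179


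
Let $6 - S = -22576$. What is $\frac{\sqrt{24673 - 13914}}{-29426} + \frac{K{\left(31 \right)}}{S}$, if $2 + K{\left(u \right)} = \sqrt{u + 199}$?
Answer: $- \frac{1}{11291} - \frac{\sqrt{10759}}{29426} + \frac{\sqrt{230}}{22582} \approx -0.0029419$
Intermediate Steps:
$K{\left(u \right)} = -2 + \sqrt{199 + u}$ ($K{\left(u \right)} = -2 + \sqrt{u + 199} = -2 + \sqrt{199 + u}$)
$S = 22582$ ($S = 6 - -22576 = 6 + 22576 = 22582$)
$\frac{\sqrt{24673 - 13914}}{-29426} + \frac{K{\left(31 \right)}}{S} = \frac{\sqrt{24673 - 13914}}{-29426} + \frac{-2 + \sqrt{199 + 31}}{22582} = \sqrt{10759} \left(- \frac{1}{29426}\right) + \left(-2 + \sqrt{230}\right) \frac{1}{22582} = - \frac{\sqrt{10759}}{29426} - \left(\frac{1}{11291} - \frac{\sqrt{230}}{22582}\right) = - \frac{1}{11291} - \frac{\sqrt{10759}}{29426} + \frac{\sqrt{230}}{22582}$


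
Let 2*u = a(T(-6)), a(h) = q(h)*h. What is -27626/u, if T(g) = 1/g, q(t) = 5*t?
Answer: -1989072/5 ≈ -3.9781e+5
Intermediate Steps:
a(h) = 5*h² (a(h) = (5*h)*h = 5*h²)
u = 5/72 (u = (5*(1/(-6))²)/2 = (5*(-⅙)²)/2 = (5*(1/36))/2 = (½)*(5/36) = 5/72 ≈ 0.069444)
-27626/u = -27626/5/72 = -27626*72/5 = -1989072/5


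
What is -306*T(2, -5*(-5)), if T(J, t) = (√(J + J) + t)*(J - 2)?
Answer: 0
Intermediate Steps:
T(J, t) = (-2 + J)*(t + √2*√J) (T(J, t) = (√(2*J) + t)*(-2 + J) = (√2*√J + t)*(-2 + J) = (t + √2*√J)*(-2 + J) = (-2 + J)*(t + √2*√J))
-306*T(2, -5*(-5)) = -306*(-(-10)*(-5) + 2*(-5*(-5)) + √2*2^(3/2) - 2*√2*√2) = -306*(-2*25 + 2*25 + √2*(2*√2) - 4) = -306*(-50 + 50 + 4 - 4) = -306*0 = 0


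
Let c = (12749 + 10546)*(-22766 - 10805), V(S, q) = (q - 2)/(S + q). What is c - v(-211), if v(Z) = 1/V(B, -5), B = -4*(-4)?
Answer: -5474255104/7 ≈ -7.8204e+8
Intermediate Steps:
B = 16
V(S, q) = (-2 + q)/(S + q)
v(Z) = -11/7 (v(Z) = 1/((-2 - 5)/(16 - 5)) = 1/(-7/11) = -11/7)
c = -782036445 (c = 23295*(-33571) = -782036445)
c - v(-211) = -782036445 - 1*(-11/7) = -782036445 + 11/7 = -5474255104/7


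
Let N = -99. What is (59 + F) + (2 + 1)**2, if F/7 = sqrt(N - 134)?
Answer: 68 + 7*I*sqrt(233) ≈ 68.0 + 106.85*I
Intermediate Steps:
F = 7*I*sqrt(233) (F = 7*sqrt(-99 - 134) = 7*sqrt(-233) = 7*(I*sqrt(233)) = 7*I*sqrt(233) ≈ 106.85*I)
(59 + F) + (2 + 1)**2 = (59 + 7*I*sqrt(233)) + (2 + 1)**2 = (59 + 7*I*sqrt(233)) + 3**2 = (59 + 7*I*sqrt(233)) + 9 = 68 + 7*I*sqrt(233)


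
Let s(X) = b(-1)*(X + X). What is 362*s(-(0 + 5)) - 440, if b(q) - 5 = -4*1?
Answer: -4060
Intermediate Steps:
b(q) = 1 (b(q) = 5 - 4*1 = 5 - 4 = 1)
s(X) = 2*X (s(X) = 1*(X + X) = 1*(2*X) = 2*X)
362*s(-(0 + 5)) - 440 = 362*(2*(-(0 + 5))) - 440 = 362*(2*(-1*5)) - 440 = 362*(2*(-5)) - 440 = 362*(-10) - 440 = -3620 - 440 = -4060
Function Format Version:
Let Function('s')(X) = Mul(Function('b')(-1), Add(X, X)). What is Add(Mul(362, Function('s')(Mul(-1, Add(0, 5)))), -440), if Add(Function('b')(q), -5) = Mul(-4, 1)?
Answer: -4060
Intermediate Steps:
Function('b')(q) = 1 (Function('b')(q) = Add(5, Mul(-4, 1)) = Add(5, -4) = 1)
Function('s')(X) = Mul(2, X) (Function('s')(X) = Mul(1, Add(X, X)) = Mul(1, Mul(2, X)) = Mul(2, X))
Add(Mul(362, Function('s')(Mul(-1, Add(0, 5)))), -440) = Add(Mul(362, Mul(2, Mul(-1, Add(0, 5)))), -440) = Add(Mul(362, Mul(2, Mul(-1, 5))), -440) = Add(Mul(362, Mul(2, -5)), -440) = Add(Mul(362, -10), -440) = Add(-3620, -440) = -4060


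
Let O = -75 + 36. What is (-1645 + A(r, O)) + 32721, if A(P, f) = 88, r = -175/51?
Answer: 31164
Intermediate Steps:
r = -175/51 (r = -175*1/51 = -175/51 ≈ -3.4314)
O = -39
(-1645 + A(r, O)) + 32721 = (-1645 + 88) + 32721 = -1557 + 32721 = 31164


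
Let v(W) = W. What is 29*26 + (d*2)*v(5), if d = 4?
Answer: 794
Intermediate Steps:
29*26 + (d*2)*v(5) = 29*26 + (4*2)*5 = 754 + 8*5 = 754 + 40 = 794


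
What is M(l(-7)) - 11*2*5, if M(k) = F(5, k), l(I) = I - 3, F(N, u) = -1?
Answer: -111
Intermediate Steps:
l(I) = -3 + I
M(k) = -1
M(l(-7)) - 11*2*5 = -1 - 11*2*5 = -1 - 22*5 = -1 - 1*110 = -1 - 110 = -111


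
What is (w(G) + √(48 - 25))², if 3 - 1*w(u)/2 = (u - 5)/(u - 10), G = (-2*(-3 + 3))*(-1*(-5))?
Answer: 48 + 10*√23 ≈ 95.958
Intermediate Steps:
G = 0 (G = -2*0*5 = 0*5 = 0)
w(u) = 6 - 2*(-5 + u)/(-10 + u) (w(u) = 6 - 2*(u - 5)/(u - 10) = 6 - 2*(-5 + u)/(-10 + u))
(w(G) + √(48 - 25))² = (2*(-25 + 2*0)/(-10 + 0) + √(48 - 25))² = (2*(-25 + 0)/(-10) + √23)² = (2*(-⅒)*(-25) + √23)² = (5 + √23)²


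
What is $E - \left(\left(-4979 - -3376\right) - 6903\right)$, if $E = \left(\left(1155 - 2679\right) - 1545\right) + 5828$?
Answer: $11265$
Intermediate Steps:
$E = 2759$ ($E = \left(\left(1155 - 2679\right) - 1545\right) + 5828 = \left(-1524 - 1545\right) + 5828 = -3069 + 5828 = 2759$)
$E - \left(\left(-4979 - -3376\right) - 6903\right) = 2759 - \left(\left(-4979 - -3376\right) - 6903\right) = 2759 - \left(\left(-4979 + 3376\right) - 6903\right) = 2759 - \left(-1603 - 6903\right) = 2759 - -8506 = 2759 + 8506 = 11265$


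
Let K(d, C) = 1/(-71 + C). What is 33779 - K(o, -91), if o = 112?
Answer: 5472199/162 ≈ 33779.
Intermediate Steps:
33779 - K(o, -91) = 33779 - 1/(-71 - 91) = 33779 - 1/(-162) = 33779 - 1*(-1/162) = 33779 + 1/162 = 5472199/162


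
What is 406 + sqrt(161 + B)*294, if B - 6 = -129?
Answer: 406 + 294*sqrt(38) ≈ 2218.3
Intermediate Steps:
B = -123 (B = 6 - 129 = -123)
406 + sqrt(161 + B)*294 = 406 + sqrt(161 - 123)*294 = 406 + sqrt(38)*294 = 406 + 294*sqrt(38)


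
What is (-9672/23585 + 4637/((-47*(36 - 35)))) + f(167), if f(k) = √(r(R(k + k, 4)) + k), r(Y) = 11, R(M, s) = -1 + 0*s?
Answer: -109818229/1108495 + √178 ≈ -85.728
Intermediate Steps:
R(M, s) = -1 (R(M, s) = -1 + 0 = -1)
f(k) = √(11 + k)
(-9672/23585 + 4637/((-47*(36 - 35)))) + f(167) = (-9672/23585 + 4637/((-47*(36 - 35)))) + √(11 + 167) = (-9672*1/23585 + 4637/((-47*1))) + √178 = (-9672/23585 + 4637/(-47)) + √178 = (-9672/23585 + 4637*(-1/47)) + √178 = (-9672/23585 - 4637/47) + √178 = -109818229/1108495 + √178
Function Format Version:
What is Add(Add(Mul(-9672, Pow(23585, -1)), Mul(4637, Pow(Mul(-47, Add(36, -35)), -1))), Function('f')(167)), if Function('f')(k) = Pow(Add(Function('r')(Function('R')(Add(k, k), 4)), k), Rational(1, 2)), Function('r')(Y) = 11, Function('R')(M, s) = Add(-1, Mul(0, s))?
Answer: Add(Rational(-109818229, 1108495), Pow(178, Rational(1, 2))) ≈ -85.728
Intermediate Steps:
Function('R')(M, s) = -1 (Function('R')(M, s) = Add(-1, 0) = -1)
Function('f')(k) = Pow(Add(11, k), Rational(1, 2))
Add(Add(Mul(-9672, Pow(23585, -1)), Mul(4637, Pow(Mul(-47, Add(36, -35)), -1))), Function('f')(167)) = Add(Add(Mul(-9672, Pow(23585, -1)), Mul(4637, Pow(Mul(-47, Add(36, -35)), -1))), Pow(Add(11, 167), Rational(1, 2))) = Add(Add(Mul(-9672, Rational(1, 23585)), Mul(4637, Pow(Mul(-47, 1), -1))), Pow(178, Rational(1, 2))) = Add(Add(Rational(-9672, 23585), Mul(4637, Pow(-47, -1))), Pow(178, Rational(1, 2))) = Add(Add(Rational(-9672, 23585), Mul(4637, Rational(-1, 47))), Pow(178, Rational(1, 2))) = Add(Add(Rational(-9672, 23585), Rational(-4637, 47)), Pow(178, Rational(1, 2))) = Add(Rational(-109818229, 1108495), Pow(178, Rational(1, 2)))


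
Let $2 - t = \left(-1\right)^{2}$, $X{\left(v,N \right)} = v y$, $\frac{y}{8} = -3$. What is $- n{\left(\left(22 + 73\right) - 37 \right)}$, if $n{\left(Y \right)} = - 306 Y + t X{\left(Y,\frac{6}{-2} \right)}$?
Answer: $19140$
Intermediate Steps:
$y = -24$ ($y = 8 \left(-3\right) = -24$)
$X{\left(v,N \right)} = - 24 v$ ($X{\left(v,N \right)} = v \left(-24\right) = - 24 v$)
$t = 1$ ($t = 2 - \left(-1\right)^{2} = 2 - 1 = 1$)
$n{\left(Y \right)} = - 330 Y$ ($n{\left(Y \right)} = - 306 Y + 1 \left(- 24 Y\right) = - 306 Y - 24 Y = - 330 Y$)
$- n{\left(\left(22 + 73\right) - 37 \right)} = - \left(-330\right) \left(\left(22 + 73\right) - 37\right) = - \left(-330\right) \left(95 - 37\right) = - \left(-330\right) 58 = \left(-1\right) \left(-19140\right) = 19140$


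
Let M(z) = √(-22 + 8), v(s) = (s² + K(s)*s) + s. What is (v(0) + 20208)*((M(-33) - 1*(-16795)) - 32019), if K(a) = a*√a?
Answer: -307646592 + 20208*I*√14 ≈ -3.0765e+8 + 75611.0*I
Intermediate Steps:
K(a) = a^(3/2)
v(s) = s + s² + s^(5/2) (v(s) = (s² + s^(3/2)*s) + s = (s² + s^(5/2)) + s = s + s² + s^(5/2))
M(z) = I*√14 (M(z) = √(-14) = I*√14)
(v(0) + 20208)*((M(-33) - 1*(-16795)) - 32019) = (0*(1 + 0 + 0^(3/2)) + 20208)*((I*√14 - 1*(-16795)) - 32019) = (0*(1 + 0 + 0) + 20208)*((I*√14 + 16795) - 32019) = (0*1 + 20208)*((16795 + I*√14) - 32019) = (0 + 20208)*(-15224 + I*√14) = 20208*(-15224 + I*√14) = -307646592 + 20208*I*√14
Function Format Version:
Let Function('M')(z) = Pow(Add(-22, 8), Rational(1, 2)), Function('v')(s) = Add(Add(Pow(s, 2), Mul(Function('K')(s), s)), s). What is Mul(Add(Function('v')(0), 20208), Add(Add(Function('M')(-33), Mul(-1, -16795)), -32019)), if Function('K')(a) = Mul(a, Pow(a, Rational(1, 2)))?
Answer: Add(-307646592, Mul(20208, I, Pow(14, Rational(1, 2)))) ≈ Add(-3.0765e+8, Mul(75611., I))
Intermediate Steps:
Function('K')(a) = Pow(a, Rational(3, 2))
Function('v')(s) = Add(s, Pow(s, 2), Pow(s, Rational(5, 2))) (Function('v')(s) = Add(Add(Pow(s, 2), Mul(Pow(s, Rational(3, 2)), s)), s) = Add(Add(Pow(s, 2), Pow(s, Rational(5, 2))), s) = Add(s, Pow(s, 2), Pow(s, Rational(5, 2))))
Function('M')(z) = Mul(I, Pow(14, Rational(1, 2))) (Function('M')(z) = Pow(-14, Rational(1, 2)) = Mul(I, Pow(14, Rational(1, 2))))
Mul(Add(Function('v')(0), 20208), Add(Add(Function('M')(-33), Mul(-1, -16795)), -32019)) = Mul(Add(Mul(0, Add(1, 0, Pow(0, Rational(3, 2)))), 20208), Add(Add(Mul(I, Pow(14, Rational(1, 2))), Mul(-1, -16795)), -32019)) = Mul(Add(Mul(0, Add(1, 0, 0)), 20208), Add(Add(Mul(I, Pow(14, Rational(1, 2))), 16795), -32019)) = Mul(Add(Mul(0, 1), 20208), Add(Add(16795, Mul(I, Pow(14, Rational(1, 2)))), -32019)) = Mul(Add(0, 20208), Add(-15224, Mul(I, Pow(14, Rational(1, 2))))) = Mul(20208, Add(-15224, Mul(I, Pow(14, Rational(1, 2))))) = Add(-307646592, Mul(20208, I, Pow(14, Rational(1, 2))))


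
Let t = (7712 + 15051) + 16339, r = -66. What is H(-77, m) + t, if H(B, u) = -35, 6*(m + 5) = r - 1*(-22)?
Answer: 39067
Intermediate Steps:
m = -37/3 (m = -5 + (-66 - 1*(-22))/6 = -5 + (-66 + 22)/6 = -5 + (1/6)*(-44) = -5 - 22/3 = -37/3 ≈ -12.333)
t = 39102 (t = 22763 + 16339 = 39102)
H(-77, m) + t = -35 + 39102 = 39067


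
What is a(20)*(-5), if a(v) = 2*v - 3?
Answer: -185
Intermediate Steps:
a(v) = -3 + 2*v
a(20)*(-5) = (-3 + 2*20)*(-5) = (-3 + 40)*(-5) = 37*(-5) = -185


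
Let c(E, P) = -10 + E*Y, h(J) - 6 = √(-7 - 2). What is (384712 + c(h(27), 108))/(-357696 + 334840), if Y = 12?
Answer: -192387/11428 - 9*I/5714 ≈ -16.835 - 0.0015751*I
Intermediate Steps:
h(J) = 6 + 3*I (h(J) = 6 + √(-7 - 2) = 6 + √(-9) = 6 + 3*I)
c(E, P) = -10 + 12*E (c(E, P) = -10 + E*12 = -10 + 12*E)
(384712 + c(h(27), 108))/(-357696 + 334840) = (384712 + (-10 + 12*(6 + 3*I)))/(-357696 + 334840) = (384712 + (-10 + (72 + 36*I)))/(-22856) = (384712 + (62 + 36*I))*(-1/22856) = (384774 + 36*I)*(-1/22856) = -192387/11428 - 9*I/5714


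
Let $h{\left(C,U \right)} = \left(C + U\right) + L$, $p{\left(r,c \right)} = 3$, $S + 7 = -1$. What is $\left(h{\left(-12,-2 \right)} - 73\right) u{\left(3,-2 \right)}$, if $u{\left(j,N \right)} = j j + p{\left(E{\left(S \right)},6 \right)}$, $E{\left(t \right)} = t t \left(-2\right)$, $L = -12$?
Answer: $-1188$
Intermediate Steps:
$S = -8$ ($S = -7 - 1 = -8$)
$E{\left(t \right)} = - 2 t^{2}$ ($E{\left(t \right)} = t^{2} \left(-2\right) = - 2 t^{2}$)
$h{\left(C,U \right)} = -12 + C + U$ ($h{\left(C,U \right)} = \left(C + U\right) - 12 = -12 + C + U$)
$u{\left(j,N \right)} = 3 + j^{2}$ ($u{\left(j,N \right)} = j j + 3 = j^{2} + 3 = 3 + j^{2}$)
$\left(h{\left(-12,-2 \right)} - 73\right) u{\left(3,-2 \right)} = \left(\left(-12 - 12 - 2\right) - 73\right) \left(3 + 3^{2}\right) = \left(-26 - 73\right) \left(3 + 9\right) = \left(-99\right) 12 = -1188$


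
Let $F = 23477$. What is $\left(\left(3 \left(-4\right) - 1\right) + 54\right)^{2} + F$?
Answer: $25158$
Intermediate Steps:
$\left(\left(3 \left(-4\right) - 1\right) + 54\right)^{2} + F = \left(\left(3 \left(-4\right) - 1\right) + 54\right)^{2} + 23477 = \left(\left(-12 - 1\right) + 54\right)^{2} + 23477 = \left(-13 + 54\right)^{2} + 23477 = 41^{2} + 23477 = 1681 + 23477 = 25158$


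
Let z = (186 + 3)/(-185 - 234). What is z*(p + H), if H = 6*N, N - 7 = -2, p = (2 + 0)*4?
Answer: -7182/419 ≈ -17.141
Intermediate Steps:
p = 8 (p = 2*4 = 8)
z = -189/419 (z = 189/(-419) = 189*(-1/419) = -189/419 ≈ -0.45107)
N = 5 (N = 7 - 2 = 5)
H = 30 (H = 6*5 = 30)
z*(p + H) = -189*(8 + 30)/419 = -189/419*38 = -7182/419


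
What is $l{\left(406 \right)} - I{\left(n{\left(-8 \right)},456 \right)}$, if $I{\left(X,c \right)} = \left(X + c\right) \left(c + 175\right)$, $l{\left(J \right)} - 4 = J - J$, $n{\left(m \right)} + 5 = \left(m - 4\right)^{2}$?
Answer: $-375441$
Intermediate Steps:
$n{\left(m \right)} = -5 + \left(-4 + m\right)^{2}$ ($n{\left(m \right)} = -5 + \left(m - 4\right)^{2} = -5 + \left(-4 + m\right)^{2}$)
$l{\left(J \right)} = 4$ ($l{\left(J \right)} = 4 + \left(J - J\right) = 4 + 0 = 4$)
$I{\left(X,c \right)} = \left(175 + c\right) \left(X + c\right)$ ($I{\left(X,c \right)} = \left(X + c\right) \left(175 + c\right) = \left(175 + c\right) \left(X + c\right)$)
$l{\left(406 \right)} - I{\left(n{\left(-8 \right)},456 \right)} = 4 - \left(456^{2} + 175 \left(-5 + \left(-4 - 8\right)^{2}\right) + 175 \cdot 456 + \left(-5 + \left(-4 - 8\right)^{2}\right) 456\right) = 4 - \left(207936 + 175 \left(-5 + \left(-12\right)^{2}\right) + 79800 + \left(-5 + \left(-12\right)^{2}\right) 456\right) = 4 - \left(207936 + 175 \left(-5 + 144\right) + 79800 + \left(-5 + 144\right) 456\right) = 4 - \left(207936 + 175 \cdot 139 + 79800 + 139 \cdot 456\right) = 4 - \left(207936 + 24325 + 79800 + 63384\right) = 4 - 375445 = -375441$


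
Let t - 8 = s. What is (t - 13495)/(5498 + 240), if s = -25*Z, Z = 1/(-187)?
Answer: -1261022/536503 ≈ -2.3504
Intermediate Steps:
Z = -1/187 ≈ -0.0053476
s = 25/187 (s = -25*(-1/187) = 25/187 ≈ 0.13369)
t = 1521/187 (t = 8 + 25/187 = 1521/187 ≈ 8.1337)
(t - 13495)/(5498 + 240) = (1521/187 - 13495)/(5498 + 240) = -2522044/187/5738 = -2522044/187*1/5738 = -1261022/536503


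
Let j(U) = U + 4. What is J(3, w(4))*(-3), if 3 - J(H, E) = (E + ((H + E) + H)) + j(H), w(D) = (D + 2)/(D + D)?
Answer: 69/2 ≈ 34.500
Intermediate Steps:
j(U) = 4 + U
w(D) = (2 + D)/(2*D) (w(D) = (2 + D)/((2*D)) = (2 + D)*(1/(2*D)) = (2 + D)/(2*D))
J(H, E) = -1 - 3*H - 2*E (J(H, E) = 3 - ((E + ((H + E) + H)) + (4 + H)) = 3 - ((E + ((E + H) + H)) + (4 + H)) = 3 - ((E + (E + 2*H)) + (4 + H)) = 3 - ((2*E + 2*H) + (4 + H)) = 3 - (4 + 2*E + 3*H) = 3 + (-4 - 3*H - 2*E) = -1 - 3*H - 2*E)
J(3, w(4))*(-3) = (-1 - 3*3 - (2 + 4)/4)*(-3) = (-1 - 9 - 6/4)*(-3) = (-1 - 9 - 2*3/4)*(-3) = (-1 - 9 - 3/2)*(-3) = -23/2*(-3) = 69/2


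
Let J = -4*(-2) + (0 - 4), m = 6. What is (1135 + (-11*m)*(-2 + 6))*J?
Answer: 3484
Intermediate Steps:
J = 4 (J = 8 - 4 = 4)
(1135 + (-11*m)*(-2 + 6))*J = (1135 + (-11*6)*(-2 + 6))*4 = (1135 - 66*4)*4 = (1135 - 264)*4 = 871*4 = 3484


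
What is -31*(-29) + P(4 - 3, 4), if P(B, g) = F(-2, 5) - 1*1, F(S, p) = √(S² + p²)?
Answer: 898 + √29 ≈ 903.38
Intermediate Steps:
P(B, g) = -1 + √29 (P(B, g) = √((-2)² + 5²) - 1*1 = √(4 + 25) - 1 = √29 - 1 = -1 + √29)
-31*(-29) + P(4 - 3, 4) = -31*(-29) + (-1 + √29) = 899 + (-1 + √29) = 898 + √29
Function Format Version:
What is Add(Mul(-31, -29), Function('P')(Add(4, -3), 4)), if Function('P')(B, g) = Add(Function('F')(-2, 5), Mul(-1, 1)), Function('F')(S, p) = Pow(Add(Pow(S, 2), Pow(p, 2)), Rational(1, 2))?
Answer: Add(898, Pow(29, Rational(1, 2))) ≈ 903.38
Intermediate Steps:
Function('P')(B, g) = Add(-1, Pow(29, Rational(1, 2))) (Function('P')(B, g) = Add(Pow(Add(Pow(-2, 2), Pow(5, 2)), Rational(1, 2)), Mul(-1, 1)) = Add(Pow(Add(4, 25), Rational(1, 2)), -1) = Add(Pow(29, Rational(1, 2)), -1) = Add(-1, Pow(29, Rational(1, 2))))
Add(Mul(-31, -29), Function('P')(Add(4, -3), 4)) = Add(Mul(-31, -29), Add(-1, Pow(29, Rational(1, 2)))) = Add(899, Add(-1, Pow(29, Rational(1, 2)))) = Add(898, Pow(29, Rational(1, 2)))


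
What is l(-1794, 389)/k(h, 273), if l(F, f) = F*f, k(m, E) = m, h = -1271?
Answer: 697866/1271 ≈ 549.07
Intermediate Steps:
l(-1794, 389)/k(h, 273) = -1794*389/(-1271) = -697866*(-1/1271) = 697866/1271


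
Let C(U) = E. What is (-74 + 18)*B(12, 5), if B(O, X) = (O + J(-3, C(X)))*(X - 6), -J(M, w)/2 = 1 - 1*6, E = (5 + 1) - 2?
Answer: 1232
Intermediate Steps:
E = 4 (E = 6 - 2 = 4)
C(U) = 4
J(M, w) = 10 (J(M, w) = -2*(1 - 1*6) = -2*(1 - 6) = -2*(-5) = 10)
B(O, X) = (-6 + X)*(10 + O) (B(O, X) = (O + 10)*(X - 6) = (10 + O)*(-6 + X) = (-6 + X)*(10 + O))
(-74 + 18)*B(12, 5) = (-74 + 18)*(-60 - 6*12 + 10*5 + 12*5) = -56*(-60 - 72 + 50 + 60) = -56*(-22) = 1232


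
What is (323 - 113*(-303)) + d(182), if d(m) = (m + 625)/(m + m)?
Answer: 12581375/364 ≈ 34564.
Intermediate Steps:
d(m) = (625 + m)/(2*m) (d(m) = (625 + m)/((2*m)) = (625 + m)*(1/(2*m)) = (625 + m)/(2*m))
(323 - 113*(-303)) + d(182) = (323 - 113*(-303)) + (½)*(625 + 182)/182 = (323 + 34239) + (½)*(1/182)*807 = 34562 + 807/364 = 12581375/364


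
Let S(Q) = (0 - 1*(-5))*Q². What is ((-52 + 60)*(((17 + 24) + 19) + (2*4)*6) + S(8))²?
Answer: 1401856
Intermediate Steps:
S(Q) = 5*Q² (S(Q) = (0 + 5)*Q² = 5*Q²)
((-52 + 60)*(((17 + 24) + 19) + (2*4)*6) + S(8))² = ((-52 + 60)*(((17 + 24) + 19) + (2*4)*6) + 5*8²)² = (8*((41 + 19) + 8*6) + 5*64)² = (8*(60 + 48) + 320)² = (8*108 + 320)² = (864 + 320)² = 1184² = 1401856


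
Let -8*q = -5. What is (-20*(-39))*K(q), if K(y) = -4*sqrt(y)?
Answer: -780*sqrt(10) ≈ -2466.6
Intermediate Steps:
q = 5/8 (q = -1/8*(-5) = 5/8 ≈ 0.62500)
(-20*(-39))*K(q) = (-20*(-39))*(-sqrt(10)) = 780*(-sqrt(10)) = -780*sqrt(10)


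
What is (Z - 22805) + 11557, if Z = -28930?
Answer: -40178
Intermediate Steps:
(Z - 22805) + 11557 = (-28930 - 22805) + 11557 = -51735 + 11557 = -40178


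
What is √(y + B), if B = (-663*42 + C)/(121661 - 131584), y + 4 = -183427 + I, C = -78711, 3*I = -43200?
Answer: 2*I*√4869638958722/9923 ≈ 444.77*I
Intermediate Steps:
I = -14400 (I = (⅓)*(-43200) = -14400)
y = -197831 (y = -4 + (-183427 - 14400) = -4 - 197827 = -197831)
B = 106557/9923 (B = (-663*42 - 78711)/(121661 - 131584) = (-27846 - 78711)/(-9923) = -106557*(-1/9923) = 106557/9923 ≈ 10.738)
√(y + B) = √(-197831 + 106557/9923) = √(-1962970456/9923) = 2*I*√4869638958722/9923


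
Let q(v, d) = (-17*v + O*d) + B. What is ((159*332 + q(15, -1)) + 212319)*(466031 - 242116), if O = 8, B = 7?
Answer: 59304111665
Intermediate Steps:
q(v, d) = 7 - 17*v + 8*d (q(v, d) = (-17*v + 8*d) + 7 = 7 - 17*v + 8*d)
((159*332 + q(15, -1)) + 212319)*(466031 - 242116) = ((159*332 + (7 - 17*15 + 8*(-1))) + 212319)*(466031 - 242116) = ((52788 + (7 - 255 - 8)) + 212319)*223915 = ((52788 - 256) + 212319)*223915 = (52532 + 212319)*223915 = 264851*223915 = 59304111665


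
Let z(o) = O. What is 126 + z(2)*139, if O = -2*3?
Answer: -708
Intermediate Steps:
O = -6
z(o) = -6
126 + z(2)*139 = 126 - 6*139 = 126 - 834 = -708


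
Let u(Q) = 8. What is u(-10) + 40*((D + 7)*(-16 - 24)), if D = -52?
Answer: 72008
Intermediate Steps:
u(-10) + 40*((D + 7)*(-16 - 24)) = 8 + 40*((-52 + 7)*(-16 - 24)) = 8 + 40*(-45*(-40)) = 8 + 40*1800 = 8 + 72000 = 72008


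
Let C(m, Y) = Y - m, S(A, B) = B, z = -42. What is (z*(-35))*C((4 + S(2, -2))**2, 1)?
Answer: -4410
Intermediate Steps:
(z*(-35))*C((4 + S(2, -2))**2, 1) = (-42*(-35))*(1 - (4 - 2)**2) = 1470*(1 - 1*2**2) = 1470*(1 - 1*4) = 1470*(1 - 4) = 1470*(-3) = -4410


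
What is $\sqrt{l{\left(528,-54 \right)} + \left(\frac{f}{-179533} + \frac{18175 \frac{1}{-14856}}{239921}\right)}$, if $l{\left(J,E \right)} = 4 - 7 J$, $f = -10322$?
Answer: $\frac{i \sqrt{377940838139747971341508497962478}}{319951717641204} \approx 60.761 i$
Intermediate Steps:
$\sqrt{l{\left(528,-54 \right)} + \left(\frac{f}{-179533} + \frac{18175 \frac{1}{-14856}}{239921}\right)} = \sqrt{\left(4 - 3696\right) + \left(- \frac{10322}{-179533} + \frac{18175 \frac{1}{-14856}}{239921}\right)} = \sqrt{\left(4 - 3696\right) + \left(\left(-10322\right) \left(- \frac{1}{179533}\right) + 18175 \left(- \frac{1}{14856}\right) \frac{1}{239921}\right)} = \sqrt{-3692 + \left(\frac{10322}{179533} - \frac{18175}{3564266376}\right)} = \sqrt{-3692 + \frac{36787094520797}{639903435282408}} = \sqrt{- \frac{2362486695968129539}{639903435282408}} = \frac{i \sqrt{377940838139747971341508497962478}}{319951717641204}$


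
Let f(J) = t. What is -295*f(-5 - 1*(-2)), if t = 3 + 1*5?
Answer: -2360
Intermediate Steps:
t = 8 (t = 3 + 5 = 8)
f(J) = 8
-295*f(-5 - 1*(-2)) = -295*8 = -2360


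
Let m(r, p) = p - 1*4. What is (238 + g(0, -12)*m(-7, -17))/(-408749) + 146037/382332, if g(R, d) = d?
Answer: 19835045011/52092607556 ≈ 0.38076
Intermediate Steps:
m(r, p) = -4 + p (m(r, p) = p - 4 = -4 + p)
(238 + g(0, -12)*m(-7, -17))/(-408749) + 146037/382332 = (238 - 12*(-4 - 17))/(-408749) + 146037/382332 = (238 - 12*(-21))*(-1/408749) + 146037*(1/382332) = (238 + 252)*(-1/408749) + 48679/127444 = 490*(-1/408749) + 48679/127444 = -490/408749 + 48679/127444 = 19835045011/52092607556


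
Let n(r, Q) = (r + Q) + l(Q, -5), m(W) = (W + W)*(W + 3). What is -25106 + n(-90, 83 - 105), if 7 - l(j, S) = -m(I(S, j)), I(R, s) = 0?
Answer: -25211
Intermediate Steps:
m(W) = 2*W*(3 + W) (m(W) = (2*W)*(3 + W) = 2*W*(3 + W))
l(j, S) = 7 (l(j, S) = 7 - (-1)*2*0*(3 + 0) = 7 - (-1)*2*0*3 = 7 - (-1)*0 = 7 - 1*0 = 7 + 0 = 7)
n(r, Q) = 7 + Q + r (n(r, Q) = (r + Q) + 7 = (Q + r) + 7 = 7 + Q + r)
-25106 + n(-90, 83 - 105) = -25106 + (7 + (83 - 105) - 90) = -25106 + (7 - 22 - 90) = -25106 - 105 = -25211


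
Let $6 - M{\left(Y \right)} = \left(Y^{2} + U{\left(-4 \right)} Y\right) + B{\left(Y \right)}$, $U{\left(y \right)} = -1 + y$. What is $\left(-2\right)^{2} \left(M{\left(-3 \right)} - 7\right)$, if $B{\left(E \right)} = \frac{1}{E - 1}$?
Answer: $-99$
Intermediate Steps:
$B{\left(E \right)} = \frac{1}{-1 + E}$
$M{\left(Y \right)} = 6 - Y^{2} - \frac{1}{-1 + Y} + 5 Y$ ($M{\left(Y \right)} = 6 - \left(\left(Y^{2} + \left(-1 - 4\right) Y\right) + \frac{1}{-1 + Y}\right) = 6 - \left(\left(Y^{2} - 5 Y\right) + \frac{1}{-1 + Y}\right) = 6 - \left(Y^{2} + \frac{1}{-1 + Y} - 5 Y\right) = 6 - Y^{2} - \frac{1}{-1 + Y} + 5 Y$)
$\left(-2\right)^{2} \left(M{\left(-3 \right)} - 7\right) = \left(-2\right)^{2} \left(\frac{-7 - 3 - \left(-3\right)^{3} + 6 \left(-3\right)^{2}}{-1 - 3} - 7\right) = 4 \left(\frac{-7 - 3 - -27 + 6 \cdot 9}{-4} - 7\right) = 4 \left(- \frac{-7 - 3 + 27 + 54}{4} - 7\right) = 4 \left(\left(- \frac{1}{4}\right) 71 - 7\right) = 4 \left(- \frac{71}{4} - 7\right) = 4 \left(- \frac{99}{4}\right) = -99$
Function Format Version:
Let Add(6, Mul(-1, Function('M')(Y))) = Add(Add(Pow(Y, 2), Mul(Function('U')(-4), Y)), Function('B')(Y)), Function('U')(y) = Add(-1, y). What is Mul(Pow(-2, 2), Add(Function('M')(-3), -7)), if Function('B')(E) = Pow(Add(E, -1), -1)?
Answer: -99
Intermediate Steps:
Function('B')(E) = Pow(Add(-1, E), -1)
Function('M')(Y) = Add(6, Mul(-1, Pow(Y, 2)), Mul(-1, Pow(Add(-1, Y), -1)), Mul(5, Y)) (Function('M')(Y) = Add(6, Mul(-1, Add(Add(Pow(Y, 2), Mul(Add(-1, -4), Y)), Pow(Add(-1, Y), -1)))) = Add(6, Mul(-1, Add(Add(Pow(Y, 2), Mul(-5, Y)), Pow(Add(-1, Y), -1)))) = Add(6, Mul(-1, Add(Pow(Y, 2), Pow(Add(-1, Y), -1), Mul(-5, Y)))) = Add(6, Add(Mul(-1, Pow(Y, 2)), Mul(-1, Pow(Add(-1, Y), -1)), Mul(5, Y))) = Add(6, Mul(-1, Pow(Y, 2)), Mul(-1, Pow(Add(-1, Y), -1)), Mul(5, Y)))
Mul(Pow(-2, 2), Add(Function('M')(-3), -7)) = Mul(Pow(-2, 2), Add(Mul(Pow(Add(-1, -3), -1), Add(-7, -3, Mul(-1, Pow(-3, 3)), Mul(6, Pow(-3, 2)))), -7)) = Mul(4, Add(Mul(Pow(-4, -1), Add(-7, -3, Mul(-1, -27), Mul(6, 9))), -7)) = Mul(4, Add(Mul(Rational(-1, 4), Add(-7, -3, 27, 54)), -7)) = Mul(4, Add(Mul(Rational(-1, 4), 71), -7)) = Mul(4, Add(Rational(-71, 4), -7)) = Mul(4, Rational(-99, 4)) = -99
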